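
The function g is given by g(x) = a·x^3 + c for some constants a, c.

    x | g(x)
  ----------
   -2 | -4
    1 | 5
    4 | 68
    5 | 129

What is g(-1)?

3

From g(-2) = -4 and g(1) = 5: -8a + c = -4 and 1a + c = 5.
Subtracting: 9a = 9, so a = 1; then c = -4 − 1·(-8) = 4.
So g(x) = 1x³ + 4, and g(-1) = 3.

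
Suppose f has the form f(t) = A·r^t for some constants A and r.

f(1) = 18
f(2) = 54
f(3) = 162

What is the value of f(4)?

Consecutive ratio: 54/18 = 3, and 162/54 = 3, so r = 3.
Then A·3^1 = 18 gives A = 6, and f(t) = 6·3^t.
f(4) = 6·3^4 = 486.

486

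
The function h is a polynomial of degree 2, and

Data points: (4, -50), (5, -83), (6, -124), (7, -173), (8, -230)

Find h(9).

Write h(t) = at² + bt + c; the 5 given values yield a linear system in the 3 coefficients.
Solving, h(t) = -4t² + 3t + 2.
Then h(9) = -295.

-295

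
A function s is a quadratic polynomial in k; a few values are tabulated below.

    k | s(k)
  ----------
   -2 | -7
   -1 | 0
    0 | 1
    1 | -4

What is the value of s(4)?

-55

Write s(k) = ak² + bk + c; the 4 given values yield a linear system in the 3 coefficients.
Solving, s(k) = -3k² - 2k + 1.
Then s(4) = -55.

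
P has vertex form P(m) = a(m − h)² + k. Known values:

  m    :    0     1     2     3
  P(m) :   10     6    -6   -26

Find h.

0

First differences -4, -12, -20; second difference -8 = 2a, so a = -4.
Expanding, the m-coefficient is −2ah = 8h; matching it to the data gives h = 0, and then k = 10.
So P(m) = -4(m + 0)² + 10.
Hence h = 0.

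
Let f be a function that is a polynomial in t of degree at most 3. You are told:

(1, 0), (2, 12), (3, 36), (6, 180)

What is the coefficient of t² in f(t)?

Write f(t) = at³ + bt² + ct + d; the 4 given values yield a linear system in the 4 coefficients.
Solving, the leading coefficient vanishes, and f(t) = 6t² - 6t.
The coefficient of t² is 6.

6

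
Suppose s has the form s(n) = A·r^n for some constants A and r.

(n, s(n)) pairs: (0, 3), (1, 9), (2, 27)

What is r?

Consecutive ratio: 9/3 = 3, and 27/9 = 3, so r = 3.
Then A·3^0 = 3 gives A = 3, and s(n) = 3·3^n.

3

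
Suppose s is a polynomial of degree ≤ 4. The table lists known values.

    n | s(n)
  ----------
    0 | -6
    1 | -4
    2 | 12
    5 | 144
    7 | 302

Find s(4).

86

Write s(n) = an^4 + bn³ + cn² + dn + e; the 5 given values yield a linear system in the 5 coefficients.
Solving, the top 2 coefficients vanish, and s(n) = 7n² - 5n - 6.
Then s(4) = 86.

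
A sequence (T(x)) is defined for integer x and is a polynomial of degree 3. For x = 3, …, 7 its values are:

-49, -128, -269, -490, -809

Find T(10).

-2534

First differences: -79, -141, -221, -319. Second differences: -62, -80, -98. Third differences: -18, -18.
Level-3 differences are constant, so T has degree 3.
Fitting a degree-3 polynomial gives T(x) = -3x³ + 5x² - 3x - 4.
Then T(10) = -2534.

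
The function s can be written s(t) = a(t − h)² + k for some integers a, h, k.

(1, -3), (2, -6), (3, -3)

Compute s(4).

First differences -3, 3; second difference 6 = 2a, so a = 3.
Expanding, the t-coefficient is −2ah = -6h; matching it to the data gives h = 2, and then k = -6.
So s(t) = 3(t − 2)² − 6.
s(4) = 3·2² − 6 = 6.

6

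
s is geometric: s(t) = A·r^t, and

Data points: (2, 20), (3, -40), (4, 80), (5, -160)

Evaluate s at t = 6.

320

Consecutive ratio: -40/20 = -2, and 80/(-40) = -2, so r = -2.
Then A·(-2)^2 = 20 gives A = 5, and s(t) = 5·(-2)^t.
s(6) = 5·(-2)^6 = 320.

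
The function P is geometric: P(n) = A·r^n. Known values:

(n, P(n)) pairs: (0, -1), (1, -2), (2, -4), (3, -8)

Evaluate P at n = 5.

-32

Consecutive ratio: -2/(-1) = 2, and -4/(-2) = 2, so r = 2.
Then A·2^0 = -1 gives A = -1, and P(n) = -1·2^n.
P(5) = -1·2^5 = -32.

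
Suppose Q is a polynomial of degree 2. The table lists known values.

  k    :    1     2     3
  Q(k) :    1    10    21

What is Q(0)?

-6

Write Q(k) = ak² + bk + c; the 3 given values yield a linear system in the 3 coefficients.
Solving, Q(k) = k² + 6k - 6.
Then Q(0) = -6.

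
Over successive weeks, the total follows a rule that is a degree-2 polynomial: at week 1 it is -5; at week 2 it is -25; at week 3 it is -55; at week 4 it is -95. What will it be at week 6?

-205

Write the value at k as g(k).
First differences: -20, -30, -40. Second differences: -10, -10.
Level-2 differences are constant, so g has degree 2.
Fitting a degree-2 polynomial gives g(k) = -5k² - 5k + 5.
Then g(6) = -205.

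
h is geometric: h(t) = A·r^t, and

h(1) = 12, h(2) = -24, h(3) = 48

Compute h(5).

192

Consecutive ratio: -24/12 = -2, and 48/(-24) = -2, so r = -2.
Then A·(-2)^1 = 12 gives A = -6, and h(t) = -6·(-2)^t.
h(5) = -6·(-2)^5 = 192.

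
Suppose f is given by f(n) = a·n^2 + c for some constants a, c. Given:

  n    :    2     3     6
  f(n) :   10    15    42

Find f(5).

31

From f(2) = 10 and f(3) = 15: 4a + c = 10 and 9a + c = 15.
Subtracting: 5a = 5, so a = 1; then c = 10 − 1·4 = 6.
So f(n) = 1n² + 6, and f(5) = 31.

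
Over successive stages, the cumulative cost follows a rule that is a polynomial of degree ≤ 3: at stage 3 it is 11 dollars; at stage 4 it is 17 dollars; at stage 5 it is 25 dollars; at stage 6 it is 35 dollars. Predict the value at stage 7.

Write the value at t as f(t).
Write f(t) = at³ + bt² + ct + d; the 4 given values yield a linear system in the 4 coefficients.
Solving, the leading coefficient vanishes, and f(t) = t² - t + 5.
Then f(7) = 47.

47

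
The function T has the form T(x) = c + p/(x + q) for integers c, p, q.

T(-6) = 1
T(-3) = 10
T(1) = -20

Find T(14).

-7

(T(x) − c)(x + q) = p for each data point; the three points give a linear system in c and q, then p follows.
Solving: c = -5, q = 1, p = -30, so T(x) = -5 − 30/(x + 1).
Then T(14) = -5 − 30/15 = -7.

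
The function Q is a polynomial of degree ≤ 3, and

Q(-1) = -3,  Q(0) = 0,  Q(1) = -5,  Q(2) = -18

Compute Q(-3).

-33

First differences: 3, -5, -13. Second differences: -8, -8.
Level-2 differences are constant, so Q has degree 2.
Fitting a degree-2 polynomial gives Q(t) = -4t² - t.
Then Q(-3) = -33.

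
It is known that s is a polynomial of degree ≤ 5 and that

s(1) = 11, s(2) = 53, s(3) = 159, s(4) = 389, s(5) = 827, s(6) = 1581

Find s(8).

4589

Write s(k) = ak^5 + bk^4 + ck³ + dk² + ek + p; the 6 given values yield a linear system in the 6 coefficients.
Solving, the leading coefficient vanishes, and s(k) = k^4 + 7k² + 6k - 3.
Then s(8) = 4589.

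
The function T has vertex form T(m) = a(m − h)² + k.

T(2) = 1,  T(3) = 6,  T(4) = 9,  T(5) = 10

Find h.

First differences 5, 3, 1; second difference -2 = 2a, so a = -1.
Expanding, the m-coefficient is −2ah = 2h; matching it to the data gives h = 5, and then k = 10.
So T(m) = -1(m − 5)² + 10.
Hence h = 5.

5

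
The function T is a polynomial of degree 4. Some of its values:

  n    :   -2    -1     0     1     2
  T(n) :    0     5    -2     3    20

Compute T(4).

-30

Write T(n) = an^4 + bn³ + cn² + dn + e; the 5 given values yield a linear system in the 5 coefficients.
Solving, T(n) = -n^4 + 2n³ + 7n² - 3n - 2.
Then T(4) = -30.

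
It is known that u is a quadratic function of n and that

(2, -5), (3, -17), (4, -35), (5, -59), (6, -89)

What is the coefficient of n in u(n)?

3

Write u(n) = an² + bn + c; the 5 given values yield a linear system in the 3 coefficients.
Solving, u(n) = -3n² + 3n + 1.
The coefficient of n is 3.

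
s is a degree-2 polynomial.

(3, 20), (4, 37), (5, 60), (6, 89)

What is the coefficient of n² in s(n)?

Write s(n) = an² + bn + c; the 4 given values yield a linear system in the 3 coefficients.
Solving, s(n) = 3n² - 4n + 5.
The coefficient of n² is 3.

3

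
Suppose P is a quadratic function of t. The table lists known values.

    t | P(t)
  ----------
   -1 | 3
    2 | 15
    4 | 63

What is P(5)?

Write P(t) = at² + bt + c; the 3 given values yield a linear system in the 3 coefficients.
Solving, P(t) = 4t² - 1.
Then P(5) = 99.

99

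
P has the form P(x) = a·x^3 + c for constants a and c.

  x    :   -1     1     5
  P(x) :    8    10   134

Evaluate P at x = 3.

From P(-1) = 8 and P(1) = 10: -1a + c = 8 and 1a + c = 10.
Subtracting: 2a = 2, so a = 1; then c = 8 − 1·(-1) = 9.
So P(x) = 1x³ + 9, and P(3) = 36.

36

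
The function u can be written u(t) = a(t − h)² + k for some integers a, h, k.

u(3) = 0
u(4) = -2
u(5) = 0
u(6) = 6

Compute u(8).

30

First differences -2, 2, 6; second difference 4 = 2a, so a = 2.
Expanding, the t-coefficient is −2ah = -4h; matching it to the data gives h = 4, and then k = -2.
So u(t) = 2(t − 4)² − 2.
u(8) = 2·4² − 2 = 30.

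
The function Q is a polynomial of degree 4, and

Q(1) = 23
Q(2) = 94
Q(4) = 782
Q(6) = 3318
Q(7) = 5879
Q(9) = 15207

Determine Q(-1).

Write Q(m) = am^4 + bm³ + cm² + dm + e; the 6 given values yield a linear system in the 5 coefficients.
Solving, Q(m) = 2m^4 + 2m³ + 7m² + 6m + 6.
Then Q(-1) = 7.

7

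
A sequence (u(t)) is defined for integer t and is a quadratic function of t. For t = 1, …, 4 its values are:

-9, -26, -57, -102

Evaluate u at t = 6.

-234

Write u(t) = at² + bt + c; the 4 given values yield a linear system in the 3 coefficients.
Solving, u(t) = -7t² + 4t - 6.
Then u(6) = -234.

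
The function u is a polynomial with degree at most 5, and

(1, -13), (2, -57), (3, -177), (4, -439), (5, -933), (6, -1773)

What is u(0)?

-3

First differences: -44, -120, -262, -494, -840. Second differences: -76, -142, -232, -346. Third differences: -66, -90, -114. Fourth differences: -24, -24.
Level-4 differences are constant, so u has degree 4.
Fitting a degree-4 polynomial gives u(n) = -n^4 - n³ - 7n² - n - 3.
Then u(0) = -3.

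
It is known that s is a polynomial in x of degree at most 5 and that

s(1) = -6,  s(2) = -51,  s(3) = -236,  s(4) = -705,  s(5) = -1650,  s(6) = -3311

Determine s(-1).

First differences: -45, -185, -469, -945, -1661. Second differences: -140, -284, -476, -716. Third differences: -144, -192, -240. Fourth differences: -48, -48.
Level-4 differences are constant, so s has degree 4.
Fitting a degree-4 polynomial gives s(x) = -2x^4 - 4x³ + 4x² + x - 5.
Then s(-1) = 0.

0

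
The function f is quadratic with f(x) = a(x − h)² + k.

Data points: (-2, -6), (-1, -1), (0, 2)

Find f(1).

First differences 5, 3; second difference -2 = 2a, so a = -1.
Expanding, the x-coefficient is −2ah = 2h; matching it to the data gives h = 1, and then k = 3.
So f(x) = -1(x − 1)² + 3.
f(1) = -1·0² + 3 = 3.

3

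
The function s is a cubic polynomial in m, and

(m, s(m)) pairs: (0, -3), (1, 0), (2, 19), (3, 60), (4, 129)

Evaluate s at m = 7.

Write s(m) = am³ + bm² + cm + d; the 5 given values yield a linear system in the 4 coefficients.
Solving, s(m) = m³ + 5m² - 3m - 3.
Then s(7) = 564.

564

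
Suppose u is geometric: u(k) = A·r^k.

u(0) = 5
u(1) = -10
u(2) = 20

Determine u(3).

Consecutive ratio: -10/5 = -2, and 20/(-10) = -2, so r = -2.
Then A·(-2)^0 = 5 gives A = 5, and u(k) = 5·(-2)^k.
u(3) = 5·(-2)^3 = -40.

-40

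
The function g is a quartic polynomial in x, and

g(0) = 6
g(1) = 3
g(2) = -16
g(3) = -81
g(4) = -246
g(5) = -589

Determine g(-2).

Write g(x) = ax^4 + bx³ + cx² + dx + e; the 6 given values yield a linear system in the 5 coefficients.
Solving, g(x) = -x^4 + x³ - 4x² + x + 6.
Then g(-2) = -36.

-36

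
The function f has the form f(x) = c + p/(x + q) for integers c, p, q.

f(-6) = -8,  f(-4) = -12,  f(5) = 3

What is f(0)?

28

(f(x) − c)(x + q) = p for each data point; the three points give a linear system in c and q, then p follows.
Solving: c = -2, q = 1, p = 30, so f(x) = -2 + 30/(x + 1).
Then f(0) = -2 + 30/1 = 28.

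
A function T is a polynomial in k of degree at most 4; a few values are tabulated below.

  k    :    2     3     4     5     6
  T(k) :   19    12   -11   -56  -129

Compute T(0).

First differences: -7, -23, -45, -73. Second differences: -16, -22, -28. Third differences: -6, -6.
Level-3 differences are constant, so T has degree 3.
Fitting a degree-3 polynomial gives T(k) = -k³ + k² + 7k + 9.
Then T(0) = 9.

9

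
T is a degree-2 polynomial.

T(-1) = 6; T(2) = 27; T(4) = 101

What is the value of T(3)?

58

Write T(t) = at² + bt + c; the 3 given values yield a linear system in the 3 coefficients.
Solving, T(t) = 6t² + t + 1.
Then T(3) = 58.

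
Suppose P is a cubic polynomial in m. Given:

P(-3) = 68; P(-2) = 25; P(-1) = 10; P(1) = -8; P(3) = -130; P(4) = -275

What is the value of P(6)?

Write P(m) = am³ + bm² + cm + d; the 6 given values yield a linear system in the 4 coefficients.
Solving, P(m) = -3m³ - 4m² - 6m + 5.
Then P(6) = -823.

-823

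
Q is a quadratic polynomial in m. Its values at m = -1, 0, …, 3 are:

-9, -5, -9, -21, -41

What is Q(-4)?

First differences: 4, -4, -12, -20. Second differences: -8, -8, -8.
Level-2 differences are constant, so Q has degree 2.
Fitting a degree-2 polynomial gives Q(m) = -4m² - 5.
Then Q(-4) = -69.

-69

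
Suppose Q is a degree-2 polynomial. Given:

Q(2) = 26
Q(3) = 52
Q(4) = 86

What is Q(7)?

Write Q(t) = at² + bt + c; the 3 given values yield a linear system in the 3 coefficients.
Solving, Q(t) = 4t² + 6t - 2.
Then Q(7) = 236.

236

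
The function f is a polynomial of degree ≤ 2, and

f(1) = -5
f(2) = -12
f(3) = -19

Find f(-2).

First differences: -7, -7.
Level-1 differences are constant, so f has degree 1.
Fitting a degree-1 polynomial gives f(n) = -7n + 2.
Then f(-2) = 16.

16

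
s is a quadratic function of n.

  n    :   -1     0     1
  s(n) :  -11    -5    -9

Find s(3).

Write s(n) = an² + bn + c; the 3 given values yield a linear system in the 3 coefficients.
Solving, s(n) = -5n² + n - 5.
Then s(3) = -47.

-47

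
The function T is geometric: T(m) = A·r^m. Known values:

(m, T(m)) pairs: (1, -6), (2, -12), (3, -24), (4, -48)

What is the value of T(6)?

-192

Consecutive ratio: -12/(-6) = 2, and -24/(-12) = 2, so r = 2.
Then A·2^1 = -6 gives A = -3, and T(m) = -3·2^m.
T(6) = -3·2^6 = -192.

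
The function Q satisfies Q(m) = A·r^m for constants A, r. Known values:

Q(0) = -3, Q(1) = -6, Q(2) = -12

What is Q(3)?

Consecutive ratio: -6/(-3) = 2, and -12/(-6) = 2, so r = 2.
Then A·2^0 = -3 gives A = -3, and Q(m) = -3·2^m.
Q(3) = -3·2^3 = -24.

-24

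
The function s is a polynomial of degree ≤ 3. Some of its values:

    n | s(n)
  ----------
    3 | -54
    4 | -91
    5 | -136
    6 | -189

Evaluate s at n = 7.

First differences: -37, -45, -53. Second differences: -8, -8.
Level-2 differences are constant, so s has degree 2.
Fitting a degree-2 polynomial gives s(n) = -4n² - 9n + 9.
Then s(7) = -250.

-250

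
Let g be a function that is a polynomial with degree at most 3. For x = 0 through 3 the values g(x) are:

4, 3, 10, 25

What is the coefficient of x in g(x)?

-5

First differences: -1, 7, 15. Second differences: 8, 8.
Level-2 differences are constant, so g has degree 2.
Fitting a degree-2 polynomial gives g(x) = 4x² - 5x + 4.
The coefficient of x is -5.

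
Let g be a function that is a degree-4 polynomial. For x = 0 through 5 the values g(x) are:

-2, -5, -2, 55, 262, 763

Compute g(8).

6190

First differences: -3, 3, 57, 207, 501. Second differences: 6, 54, 150, 294. Third differences: 48, 96, 144. Fourth differences: 48, 48.
Level-4 differences are constant, so g has degree 4.
Fitting a degree-4 polynomial gives g(x) = 2x^4 - 4x³ + x² - 2x - 2.
Then g(8) = 6190.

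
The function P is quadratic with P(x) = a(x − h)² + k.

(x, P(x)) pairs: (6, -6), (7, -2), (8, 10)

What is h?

6

First differences 4, 12; second difference 8 = 2a, so a = 4.
Expanding, the x-coefficient is −2ah = -8h; matching it to the data gives h = 6, and then k = -6.
So P(x) = 4(x − 6)² − 6.
Hence h = 6.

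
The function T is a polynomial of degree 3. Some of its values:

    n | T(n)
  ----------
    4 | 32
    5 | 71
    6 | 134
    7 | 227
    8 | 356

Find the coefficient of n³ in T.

Write T(n) = an³ + bn² + cn + d; the 5 given values yield a linear system in the 4 coefficients.
Solving, T(n) = n³ - 3n² + 5n - 4.
The coefficient of n³ is 1.

1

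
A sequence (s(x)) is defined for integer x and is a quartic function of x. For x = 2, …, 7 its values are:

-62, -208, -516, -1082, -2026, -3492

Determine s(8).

First differences: -146, -308, -566, -944, -1466. Second differences: -162, -258, -378, -522. Third differences: -96, -120, -144. Fourth differences: -24, -24.
Level-4 differences are constant, so s has degree 4.
Fitting a degree-4 polynomial gives s(x) = -x^4 - 2x³ - 8x² - 3x + 8.
Then s(8) = -5648.

-5648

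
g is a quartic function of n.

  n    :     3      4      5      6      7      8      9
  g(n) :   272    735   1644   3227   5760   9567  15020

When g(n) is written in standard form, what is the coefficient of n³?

2

First differences: 463, 909, 1583, 2533, 3807, 5453. Second differences: 446, 674, 950, 1274, 1646. Third differences: 228, 276, 324, 372. Fourth differences: 48, 48, 48.
Level-4 differences are constant, so g has degree 4.
Fitting a degree-4 polynomial gives g(n) = 2n^4 + 2n³ + 5n² + 4n - 1.
The coefficient of n³ is 2.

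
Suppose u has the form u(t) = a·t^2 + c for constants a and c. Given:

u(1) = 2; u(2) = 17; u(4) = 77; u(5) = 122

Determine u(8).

From u(1) = 2 and u(2) = 17: 1a + c = 2 and 4a + c = 17.
Subtracting: 3a = 15, so a = 5; then c = 2 − 5·1 = -3.
So u(t) = 5t² − 3, and u(8) = 317.

317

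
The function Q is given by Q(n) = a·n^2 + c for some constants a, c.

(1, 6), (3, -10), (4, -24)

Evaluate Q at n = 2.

0

From Q(1) = 6 and Q(3) = -10: 1a + c = 6 and 9a + c = -10.
Subtracting: 8a = -16, so a = -2; then c = 6 − (-2)·1 = 8.
So Q(n) = -2n² + 8, and Q(2) = 0.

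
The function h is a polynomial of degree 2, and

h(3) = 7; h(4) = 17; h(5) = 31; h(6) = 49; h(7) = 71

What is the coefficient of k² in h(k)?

Write h(k) = ak² + bk + c; the 5 given values yield a linear system in the 3 coefficients.
Solving, h(k) = 2k² - 4k + 1.
The coefficient of k² is 2.

2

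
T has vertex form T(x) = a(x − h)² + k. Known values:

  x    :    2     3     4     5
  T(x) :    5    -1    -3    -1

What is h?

4

First differences -6, -2, 2; second difference 4 = 2a, so a = 2.
Expanding, the x-coefficient is −2ah = -4h; matching it to the data gives h = 4, and then k = -3.
So T(x) = 2(x − 4)² − 3.
Hence h = 4.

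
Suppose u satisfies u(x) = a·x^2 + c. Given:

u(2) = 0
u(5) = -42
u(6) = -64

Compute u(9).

-154

From u(2) = 0 and u(5) = -42: 4a + c = 0 and 25a + c = -42.
Subtracting: 21a = -42, so a = -2; then c = 0 − (-2)·4 = 8.
So u(x) = -2x² + 8, and u(9) = -154.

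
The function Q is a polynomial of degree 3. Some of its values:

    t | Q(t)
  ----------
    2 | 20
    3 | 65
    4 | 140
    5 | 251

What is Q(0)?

Write Q(t) = at³ + bt² + ct + d; the 4 given values yield a linear system in the 4 coefficients.
Solving, Q(t) = t³ + 6t² - 4t - 4.
The constant term is Q(0) = -4.

-4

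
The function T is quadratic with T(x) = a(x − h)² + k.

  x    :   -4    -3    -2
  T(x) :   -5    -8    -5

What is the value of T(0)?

First differences -3, 3; second difference 6 = 2a, so a = 3.
Expanding, the x-coefficient is −2ah = -6h; matching it to the data gives h = -3, and then k = -8.
So T(x) = 3(x + 3)² − 8.
T(0) = 3·3² − 8 = 19.

19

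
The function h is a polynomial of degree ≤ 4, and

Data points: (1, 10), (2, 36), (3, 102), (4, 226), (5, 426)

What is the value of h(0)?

6

First differences: 26, 66, 124, 200. Second differences: 40, 58, 76. Third differences: 18, 18.
Level-3 differences are constant, so h has degree 3.
Fitting a degree-3 polynomial gives h(t) = 3t³ + 2t² - t + 6.
Then h(0) = 6.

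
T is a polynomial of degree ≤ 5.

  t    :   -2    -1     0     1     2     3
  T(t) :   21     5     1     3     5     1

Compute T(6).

-107

First differences: -16, -4, 2, 2, -4. Second differences: 12, 6, 0, -6. Third differences: -6, -6, -6.
Level-3 differences are constant, so T has degree 3.
Fitting a degree-3 polynomial gives T(t) = -t³ + 3t² + 1.
Then T(6) = -107.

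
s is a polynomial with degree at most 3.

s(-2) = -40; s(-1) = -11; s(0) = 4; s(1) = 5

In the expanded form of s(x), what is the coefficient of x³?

Write s(x) = ax³ + bx² + cx + d; the 4 given values yield a linear system in the 4 coefficients.
Solving, the leading coefficient vanishes, and s(x) = -7x² + 8x + 4.
The coefficient of x³ is 0.

0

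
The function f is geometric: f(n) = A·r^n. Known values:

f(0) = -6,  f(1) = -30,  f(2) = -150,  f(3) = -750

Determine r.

5

Consecutive ratio: -30/(-6) = 5, and -150/(-30) = 5, so r = 5.
Then A·5^0 = -6 gives A = -6, and f(n) = -6·5^n.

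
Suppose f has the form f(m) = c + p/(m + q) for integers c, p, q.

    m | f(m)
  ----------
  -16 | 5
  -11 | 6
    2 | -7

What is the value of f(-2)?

33

(f(m) − c)(m + q) = p for each data point; the three points give a linear system in c and q, then p follows.
Solving: c = 3, q = 1, p = -30, so f(m) = 3 − 30/(m + 1).
Then f(-2) = 3 − 30/(-1) = 33.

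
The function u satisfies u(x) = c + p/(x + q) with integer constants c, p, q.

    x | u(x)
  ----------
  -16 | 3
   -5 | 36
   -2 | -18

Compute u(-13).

(u(x) − c)(x + q) = p for each data point; the three points give a linear system in c and q, then p follows.
Solving: c = 0, q = 4, p = -36, so u(x) = -36/(x + 4).
Then u(-13) = 0 − 36/(-9) = 4.

4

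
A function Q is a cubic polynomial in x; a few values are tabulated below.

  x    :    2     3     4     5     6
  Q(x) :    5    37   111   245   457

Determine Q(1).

Write Q(x) = ax³ + bx² + cx + d; the 5 given values yield a linear system in the 4 coefficients.
Solving, Q(x) = 3x³ - 6x² + 5x - 5.
Then Q(1) = -3.

-3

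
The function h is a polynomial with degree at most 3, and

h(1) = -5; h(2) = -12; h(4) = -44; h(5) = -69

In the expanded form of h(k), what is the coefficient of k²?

-3

Write h(k) = ak³ + bk² + ck + d; the 4 given values yield a linear system in the 4 coefficients.
Solving, the leading coefficient vanishes, and h(k) = -3k² + 2k - 4.
The coefficient of k² is -3.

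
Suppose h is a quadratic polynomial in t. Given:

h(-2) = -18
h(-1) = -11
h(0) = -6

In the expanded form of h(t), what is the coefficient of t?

Write h(t) = at² + bt + c; the 3 given values yield a linear system in the 3 coefficients.
Solving, h(t) = -t² + 4t - 6.
The coefficient of t is 4.

4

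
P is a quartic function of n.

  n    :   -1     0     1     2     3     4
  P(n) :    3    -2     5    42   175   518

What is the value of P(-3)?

217

First differences: -5, 7, 37, 133, 343. Second differences: 12, 30, 96, 210. Third differences: 18, 66, 114. Fourth differences: 48, 48.
Level-4 differences are constant, so P has degree 4.
Fitting a degree-4 polynomial gives P(n) = 2n^4 - n³ + 4n² + 2n - 2.
Then P(-3) = 217.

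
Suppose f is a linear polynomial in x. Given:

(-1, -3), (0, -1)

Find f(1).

1

Write f(x) = ax + b; the 2 given values yield a linear system in the 2 coefficients.
Solving, f(x) = 2x - 1.
Then f(1) = 1.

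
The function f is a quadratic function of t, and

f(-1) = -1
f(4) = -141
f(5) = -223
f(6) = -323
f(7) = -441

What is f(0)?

7

Write f(t) = at² + bt + c; the 5 given values yield a linear system in the 3 coefficients.
Solving, f(t) = -9t² - t + 7.
The constant term is f(0) = 7.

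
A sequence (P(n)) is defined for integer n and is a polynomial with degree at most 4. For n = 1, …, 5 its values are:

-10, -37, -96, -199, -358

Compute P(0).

-3

First differences: -27, -59, -103, -159. Second differences: -32, -44, -56. Third differences: -12, -12.
Level-3 differences are constant, so P has degree 3.
Fitting a degree-3 polynomial gives P(n) = -2n³ - 4n² - n - 3.
Then P(0) = -3.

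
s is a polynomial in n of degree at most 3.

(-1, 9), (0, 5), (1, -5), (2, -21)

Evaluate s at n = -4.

First differences: -4, -10, -16. Second differences: -6, -6.
Level-2 differences are constant, so s has degree 2.
Fitting a degree-2 polynomial gives s(n) = -3n² - 7n + 5.
Then s(-4) = -15.

-15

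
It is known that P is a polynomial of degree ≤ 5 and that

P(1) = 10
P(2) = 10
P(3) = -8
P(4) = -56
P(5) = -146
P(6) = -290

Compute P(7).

-500

First differences: 0, -18, -48, -90, -144. Second differences: -18, -30, -42, -54. Third differences: -12, -12, -12.
Level-3 differences are constant, so P has degree 3.
Fitting a degree-3 polynomial gives P(x) = -2x³ + 3x² + 5x + 4.
Then P(7) = -500.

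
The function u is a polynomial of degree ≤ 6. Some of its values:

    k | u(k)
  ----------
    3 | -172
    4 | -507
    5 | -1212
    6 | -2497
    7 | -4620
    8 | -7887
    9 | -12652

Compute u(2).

-45

First differences: -335, -705, -1285, -2123, -3267, -4765. Second differences: -370, -580, -838, -1144, -1498. Third differences: -210, -258, -306, -354. Fourth differences: -48, -48, -48.
Level-4 differences are constant, so u has degree 4.
Fitting a degree-4 polynomial gives u(k) = -2k^4 + k³ - 3k² - k - 7.
Then u(2) = -45.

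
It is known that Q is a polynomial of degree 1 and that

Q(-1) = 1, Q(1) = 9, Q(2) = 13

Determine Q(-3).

Write Q(t) = at + b; the 3 given values yield a linear system in the 2 coefficients.
Solving, Q(t) = 4t + 5.
Then Q(-3) = -7.

-7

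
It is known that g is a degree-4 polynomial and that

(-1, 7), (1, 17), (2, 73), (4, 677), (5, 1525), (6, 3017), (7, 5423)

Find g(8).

9061

Write g(k) = ak^4 + bk³ + ck² + dk + e; the 7 given values yield a linear system in the 5 coefficients.
Solving, g(k) = 2k^4 + k³ + 5k² + 4k + 5.
Then g(8) = 9061.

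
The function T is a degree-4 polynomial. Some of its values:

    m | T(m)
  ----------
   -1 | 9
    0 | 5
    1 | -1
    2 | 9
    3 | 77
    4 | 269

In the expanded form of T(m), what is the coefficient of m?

Write T(m) = am^4 + bm³ + cm² + dm + e; the 6 given values yield a linear system in the 5 coefficients.
Solving, T(m) = m^4 + m³ - 2m² - 6m + 5.
The coefficient of m is -6.

-6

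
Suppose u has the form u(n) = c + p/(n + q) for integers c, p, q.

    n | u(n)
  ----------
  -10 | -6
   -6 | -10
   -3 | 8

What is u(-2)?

(u(n) − c)(n + q) = p for each data point; the three points give a linear system in c and q, then p follows.
Solving: c = -4, q = 4, p = 12, so u(n) = -4 + 12/(n + 4).
Then u(-2) = -4 + 12/2 = 2.

2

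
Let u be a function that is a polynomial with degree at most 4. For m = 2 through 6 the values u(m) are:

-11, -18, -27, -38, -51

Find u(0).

First differences: -7, -9, -11, -13. Second differences: -2, -2, -2.
Level-2 differences are constant, so u has degree 2.
Fitting a degree-2 polynomial gives u(m) = -m² - 2m - 3.
Then u(0) = -3.

-3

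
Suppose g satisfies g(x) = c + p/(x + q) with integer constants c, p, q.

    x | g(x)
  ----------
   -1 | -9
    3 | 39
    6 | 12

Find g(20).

(g(x) − c)(x + q) = p for each data point; the three points give a linear system in c and q, then p follows.
Solving: c = 3, q = -2, p = 36, so g(x) = 3 + 36/(x − 2).
Then g(20) = 3 + 36/18 = 5.

5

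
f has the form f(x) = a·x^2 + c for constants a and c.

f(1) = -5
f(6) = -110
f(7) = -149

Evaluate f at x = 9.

-245

From f(1) = -5 and f(6) = -110: 1a + c = -5 and 36a + c = -110.
Subtracting: 35a = -105, so a = -3; then c = -5 − (-3)·1 = -2.
So f(x) = -3x² − 2, and f(9) = -245.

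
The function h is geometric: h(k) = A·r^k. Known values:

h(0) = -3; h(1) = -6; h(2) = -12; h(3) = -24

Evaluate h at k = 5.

Consecutive ratio: -6/(-3) = 2, and -12/(-6) = 2, so r = 2.
Then A·2^0 = -3 gives A = -3, and h(k) = -3·2^k.
h(5) = -3·2^5 = -96.

-96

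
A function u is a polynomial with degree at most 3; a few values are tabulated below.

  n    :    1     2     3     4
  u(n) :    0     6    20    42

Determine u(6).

Write u(n) = an³ + bn² + cn + d; the 4 given values yield a linear system in the 4 coefficients.
Solving, the leading coefficient vanishes, and u(n) = 4n² - 6n + 2.
Then u(6) = 110.

110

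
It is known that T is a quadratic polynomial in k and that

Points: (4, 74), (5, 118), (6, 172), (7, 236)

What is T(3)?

40

First differences: 44, 54, 64. Second differences: 10, 10.
Level-2 differences are constant, so T has degree 2.
Fitting a degree-2 polynomial gives T(k) = 5k² - k - 2.
Then T(3) = 40.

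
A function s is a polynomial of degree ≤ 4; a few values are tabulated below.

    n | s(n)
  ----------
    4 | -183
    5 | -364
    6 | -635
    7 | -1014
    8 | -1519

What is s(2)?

-19

First differences: -181, -271, -379, -505. Second differences: -90, -108, -126. Third differences: -18, -18.
Level-3 differences are constant, so s has degree 3.
Fitting a degree-3 polynomial gives s(n) = -3n³ + 2n + 1.
Then s(2) = -19.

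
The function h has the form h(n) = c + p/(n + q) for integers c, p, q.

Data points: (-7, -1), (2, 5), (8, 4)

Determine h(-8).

0

(h(n) − c)(n + q) = p for each data point; the three points give a linear system in c and q, then p follows.
Solving: c = 3, q = 4, p = 12, so h(n) = 3 + 12/(n + 4).
Then h(-8) = 3 + 12/(-4) = 0.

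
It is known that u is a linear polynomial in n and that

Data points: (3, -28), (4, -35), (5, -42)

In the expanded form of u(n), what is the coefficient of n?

-7

Write u(n) = an + b; the 3 given values yield a linear system in the 2 coefficients.
Solving, u(n) = -7n - 7.
The coefficient of n is -7.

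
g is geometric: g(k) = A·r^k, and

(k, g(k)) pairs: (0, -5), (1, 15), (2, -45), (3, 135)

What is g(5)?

Consecutive ratio: 15/(-5) = -3, and -45/15 = -3, so r = -3.
Then A·(-3)^0 = -5 gives A = -5, and g(k) = -5·(-3)^k.
g(5) = -5·(-3)^5 = 1215.

1215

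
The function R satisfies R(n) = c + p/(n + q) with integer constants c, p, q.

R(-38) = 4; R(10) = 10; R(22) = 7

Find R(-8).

1

(R(n) − c)(n + q) = p for each data point; the three points give a linear system in c and q, then p follows.
Solving: c = 5, q = -2, p = 40, so R(n) = 5 + 40/(n − 2).
Then R(-8) = 5 + 40/(-10) = 1.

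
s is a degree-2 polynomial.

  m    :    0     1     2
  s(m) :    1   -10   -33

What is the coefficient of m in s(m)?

-5

Write s(m) = am² + bm + c; the 3 given values yield a linear system in the 3 coefficients.
Solving, s(m) = -6m² - 5m + 1.
The coefficient of m is -5.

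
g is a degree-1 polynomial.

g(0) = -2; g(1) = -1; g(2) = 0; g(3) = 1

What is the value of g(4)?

2

First differences: 1, 1, 1.
Level-1 differences are constant, so g has degree 1.
Fitting a degree-1 polynomial gives g(t) = t - 2.
Then g(4) = 2.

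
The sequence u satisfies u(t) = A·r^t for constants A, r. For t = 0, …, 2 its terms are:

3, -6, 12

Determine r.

-2

Consecutive ratio: -6/3 = -2, and 12/(-6) = -2, so r = -2.
Then A·(-2)^0 = 3 gives A = 3, and u(t) = 3·(-2)^t.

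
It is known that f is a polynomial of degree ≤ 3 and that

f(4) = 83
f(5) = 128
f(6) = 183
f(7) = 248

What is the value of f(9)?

First differences: 45, 55, 65. Second differences: 10, 10.
Level-2 differences are constant, so f has degree 2.
Fitting a degree-2 polynomial gives f(m) = 5m² + 3.
Then f(9) = 408.

408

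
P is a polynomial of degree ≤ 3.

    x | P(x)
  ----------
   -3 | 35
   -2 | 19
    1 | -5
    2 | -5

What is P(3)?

Write P(x) = ax³ + bx² + cx + d; the 4 given values yield a linear system in the 4 coefficients.
Solving, the leading coefficient vanishes, and P(x) = 2x² - 6x - 1.
Then P(3) = -1.

-1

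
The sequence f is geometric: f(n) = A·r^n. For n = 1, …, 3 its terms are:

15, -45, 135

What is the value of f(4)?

Consecutive ratio: -45/15 = -3, and 135/(-45) = -3, so r = -3.
Then A·(-3)^1 = 15 gives A = -5, and f(n) = -5·(-3)^n.
f(4) = -5·(-3)^4 = -405.

-405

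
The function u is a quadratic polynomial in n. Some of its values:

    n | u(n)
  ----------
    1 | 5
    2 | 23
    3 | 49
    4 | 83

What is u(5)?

First differences: 18, 26, 34. Second differences: 8, 8.
Level-2 differences are constant, so u has degree 2.
Fitting a degree-2 polynomial gives u(n) = 4n² + 6n - 5.
Then u(5) = 125.

125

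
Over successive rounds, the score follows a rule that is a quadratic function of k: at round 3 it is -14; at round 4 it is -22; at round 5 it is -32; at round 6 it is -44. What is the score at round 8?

-74

Write the value at k as h(k).
First differences: -8, -10, -12. Second differences: -2, -2.
Level-2 differences are constant, so h has degree 2.
Fitting a degree-2 polynomial gives h(k) = -k² - k - 2.
Then h(8) = -74.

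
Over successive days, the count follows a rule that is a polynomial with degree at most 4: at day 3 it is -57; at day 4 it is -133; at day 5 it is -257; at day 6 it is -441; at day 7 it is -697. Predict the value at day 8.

Write the value at t as P(t).
First differences: -76, -124, -184, -256. Second differences: -48, -60, -72. Third differences: -12, -12.
Level-3 differences are constant, so P has degree 3.
Fitting a degree-3 polynomial gives P(t) = -2t³ - 2t + 3.
Then P(8) = -1037.

-1037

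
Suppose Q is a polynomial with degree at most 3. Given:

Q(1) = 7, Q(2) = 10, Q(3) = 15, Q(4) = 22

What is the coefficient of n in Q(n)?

Write Q(n) = an³ + bn² + cn + d; the 4 given values yield a linear system in the 4 coefficients.
Solving, the leading coefficient vanishes, and Q(n) = n² + 6.
The coefficient of n is 0.

0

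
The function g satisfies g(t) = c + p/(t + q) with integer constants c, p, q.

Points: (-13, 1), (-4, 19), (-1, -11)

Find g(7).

(g(t) − c)(t + q) = p for each data point; the three points give a linear system in c and q, then p follows.
Solving: c = -1, q = 3, p = -20, so g(t) = -1 − 20/(t + 3).
Then g(7) = -1 − 20/10 = -3.

-3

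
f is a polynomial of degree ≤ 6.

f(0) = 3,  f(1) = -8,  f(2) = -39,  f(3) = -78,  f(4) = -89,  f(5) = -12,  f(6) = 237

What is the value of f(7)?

First differences: -11, -31, -39, -11, 77, 249. Second differences: -20, -8, 28, 88, 172. Third differences: 12, 36, 60, 84. Fourth differences: 24, 24, 24.
Level-4 differences are constant, so f has degree 4.
Extending the table by one column gives the next first difference 529, so f(7) = 237 + 529 = 766.

766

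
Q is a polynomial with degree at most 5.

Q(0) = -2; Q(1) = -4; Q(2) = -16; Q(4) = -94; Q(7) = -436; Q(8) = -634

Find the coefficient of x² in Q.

Write Q(x) = ax^5 + bx^4 + cx³ + dx² + ex + p; the 6 given values yield a linear system in the 6 coefficients.
Solving, the top 2 coefficients vanish, and Q(x) = -x³ - 2x² + x - 2.
The coefficient of x² is -2.

-2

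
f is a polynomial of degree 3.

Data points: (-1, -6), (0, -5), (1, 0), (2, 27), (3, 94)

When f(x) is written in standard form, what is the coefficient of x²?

2

First differences: 1, 5, 27, 67. Second differences: 4, 22, 40. Third differences: 18, 18.
Level-3 differences are constant, so f has degree 3.
Fitting a degree-3 polynomial gives f(x) = 3x³ + 2x² - 5.
The coefficient of x² is 2.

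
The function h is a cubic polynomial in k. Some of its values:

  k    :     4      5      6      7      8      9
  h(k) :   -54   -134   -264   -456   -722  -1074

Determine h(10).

-1524

First differences: -80, -130, -192, -266, -352. Second differences: -50, -62, -74, -86. Third differences: -12, -12, -12.
Level-3 differences are constant, so h has degree 3.
Fitting a degree-3 polynomial gives h(k) = -2k³ + 5k² - 3k + 6.
Then h(10) = -1524.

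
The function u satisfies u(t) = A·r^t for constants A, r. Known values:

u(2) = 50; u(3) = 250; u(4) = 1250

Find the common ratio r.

Consecutive ratio: 250/50 = 5, and 1250/250 = 5, so r = 5.
Then A·5^2 = 50 gives A = 2, and u(t) = 2·5^t.

5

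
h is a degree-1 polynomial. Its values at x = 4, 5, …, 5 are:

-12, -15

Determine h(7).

Write h(x) = ax + b; the 2 given values yield a linear system in the 2 coefficients.
Solving, h(x) = -3x.
Then h(7) = -21.

-21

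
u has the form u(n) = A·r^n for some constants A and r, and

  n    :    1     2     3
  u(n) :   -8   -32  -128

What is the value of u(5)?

-2048

Consecutive ratio: -32/(-8) = 4, and -128/(-32) = 4, so r = 4.
Then A·4^1 = -8 gives A = -2, and u(n) = -2·4^n.
u(5) = -2·4^5 = -2048.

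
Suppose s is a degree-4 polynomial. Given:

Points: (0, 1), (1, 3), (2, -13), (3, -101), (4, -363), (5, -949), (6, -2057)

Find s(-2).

-81

Write s(x) = ax^4 + bx³ + cx² + dx + e; the 7 given values yield a linear system in the 5 coefficients.
Solving, s(x) = -2x^4 + 3x³ - 4x² + 5x + 1.
Then s(-2) = -81.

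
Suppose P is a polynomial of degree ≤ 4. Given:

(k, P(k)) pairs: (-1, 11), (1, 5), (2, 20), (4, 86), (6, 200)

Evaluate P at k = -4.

110

Write P(k) = ak^4 + bk³ + ck² + dk + e; the 5 given values yield a linear system in the 5 coefficients.
Solving, the top 2 coefficients vanish, and P(k) = 6k² - 3k + 2.
Then P(-4) = 110.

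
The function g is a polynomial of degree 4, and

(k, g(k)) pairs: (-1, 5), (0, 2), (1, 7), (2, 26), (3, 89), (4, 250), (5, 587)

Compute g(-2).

First differences: -3, 5, 19, 63, 161, 337. Second differences: 8, 14, 44, 98, 176. Third differences: 6, 30, 54, 78. Fourth differences: 24, 24, 24.
Level-4 differences are constant, so g has degree 4.
Fitting a degree-4 polynomial gives g(k) = k^4 - k³ + 3k² + 2k + 2.
Then g(-2) = 34.

34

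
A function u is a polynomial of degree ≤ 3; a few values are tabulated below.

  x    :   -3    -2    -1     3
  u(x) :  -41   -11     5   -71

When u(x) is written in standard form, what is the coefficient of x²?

-7

Write u(x) = ax³ + bx² + cx + d; the 4 given values yield a linear system in the 4 coefficients.
Solving, the leading coefficient vanishes, and u(x) = -7x² - 5x + 7.
The coefficient of x² is -7.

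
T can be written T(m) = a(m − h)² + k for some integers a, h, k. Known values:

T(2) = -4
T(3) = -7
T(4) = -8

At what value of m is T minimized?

4

First differences -3, -1; second difference 2 = 2a, so a = 1.
Expanding, the m-coefficient is −2ah = -2h; matching it to the data gives h = 4, and then k = -8.
So T(m) = 1(m − 4)² − 8.
Hence h = 4.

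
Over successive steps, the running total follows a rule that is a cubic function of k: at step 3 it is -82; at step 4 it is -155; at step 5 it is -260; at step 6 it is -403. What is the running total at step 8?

Write the value at k as h(k).
Write h(k) = ak³ + bk² + ck + d; the 4 given values yield a linear system in the 4 coefficients.
Solving, h(k) = -k³ - 4k² - 8k + 5.
Then h(8) = -827.

-827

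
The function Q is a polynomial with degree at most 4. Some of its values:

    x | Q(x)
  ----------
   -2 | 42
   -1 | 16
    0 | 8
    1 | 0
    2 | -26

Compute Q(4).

Write Q(x) = ax^4 + bx³ + cx² + dx + e; the 5 given values yield a linear system in the 5 coefficients.
Solving, the leading coefficient vanishes, and Q(x) = -3x³ - 5x + 8.
Then Q(4) = -204.

-204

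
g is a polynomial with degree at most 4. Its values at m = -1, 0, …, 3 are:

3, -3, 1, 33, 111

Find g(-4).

Write g(m) = am^4 + bm³ + cm² + dm + e; the 5 given values yield a linear system in the 5 coefficients.
Solving, the leading coefficient vanishes, and g(m) = 3m³ + 5m² - 4m - 3.
Then g(-4) = -99.

-99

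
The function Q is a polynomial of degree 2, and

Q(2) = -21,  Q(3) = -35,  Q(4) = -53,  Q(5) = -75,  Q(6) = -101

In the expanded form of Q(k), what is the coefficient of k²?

First differences: -14, -18, -22, -26. Second differences: -4, -4, -4.
Level-2 differences are constant, so Q has degree 2.
Fitting a degree-2 polynomial gives Q(k) = -2k² - 4k - 5.
The coefficient of k² is -2.

-2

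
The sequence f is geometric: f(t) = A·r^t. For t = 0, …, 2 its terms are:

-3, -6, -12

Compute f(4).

-48

Consecutive ratio: -6/(-3) = 2, and -12/(-6) = 2, so r = 2.
Then A·2^0 = -3 gives A = -3, and f(t) = -3·2^t.
f(4) = -3·2^4 = -48.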